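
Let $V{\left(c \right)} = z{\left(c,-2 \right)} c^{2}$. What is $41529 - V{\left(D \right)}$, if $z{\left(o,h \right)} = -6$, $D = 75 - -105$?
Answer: $235929$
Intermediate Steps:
$D = 180$ ($D = 75 + 105 = 180$)
$V{\left(c \right)} = - 6 c^{2}$
$41529 - V{\left(D \right)} = 41529 - - 6 \cdot 180^{2} = 41529 - \left(-6\right) 32400 = 41529 - -194400 = 41529 + 194400 = 235929$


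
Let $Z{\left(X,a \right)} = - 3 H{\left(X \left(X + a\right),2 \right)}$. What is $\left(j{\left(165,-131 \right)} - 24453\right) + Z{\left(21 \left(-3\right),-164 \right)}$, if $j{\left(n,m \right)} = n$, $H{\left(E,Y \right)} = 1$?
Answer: $-24291$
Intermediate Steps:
$Z{\left(X,a \right)} = -3$ ($Z{\left(X,a \right)} = \left(-3\right) 1 = -3$)
$\left(j{\left(165,-131 \right)} - 24453\right) + Z{\left(21 \left(-3\right),-164 \right)} = \left(165 - 24453\right) - 3 = -24288 - 3 = -24291$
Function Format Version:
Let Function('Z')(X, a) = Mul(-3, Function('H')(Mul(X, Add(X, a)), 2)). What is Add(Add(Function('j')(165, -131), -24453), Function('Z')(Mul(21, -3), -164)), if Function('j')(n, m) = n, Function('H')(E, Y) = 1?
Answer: -24291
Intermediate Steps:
Function('Z')(X, a) = -3 (Function('Z')(X, a) = Mul(-3, 1) = -3)
Add(Add(Function('j')(165, -131), -24453), Function('Z')(Mul(21, -3), -164)) = Add(Add(165, -24453), -3) = Add(-24288, -3) = -24291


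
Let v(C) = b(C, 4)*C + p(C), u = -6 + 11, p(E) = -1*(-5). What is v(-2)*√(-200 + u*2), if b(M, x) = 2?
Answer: I*√190 ≈ 13.784*I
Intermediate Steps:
p(E) = 5
u = 5
v(C) = 5 + 2*C (v(C) = 2*C + 5 = 5 + 2*C)
v(-2)*√(-200 + u*2) = (5 + 2*(-2))*√(-200 + 5*2) = (5 - 4)*√(-200 + 10) = 1*√(-190) = 1*(I*√190) = I*√190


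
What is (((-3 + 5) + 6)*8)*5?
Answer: 320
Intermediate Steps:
(((-3 + 5) + 6)*8)*5 = ((2 + 6)*8)*5 = (8*8)*5 = 64*5 = 320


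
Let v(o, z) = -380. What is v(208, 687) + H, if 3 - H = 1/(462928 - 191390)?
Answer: -102369827/271538 ≈ -377.00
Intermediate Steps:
H = 814613/271538 (H = 3 - 1/(462928 - 191390) = 3 - 1/271538 = 814613/271538 ≈ 3.0000)
v(208, 687) + H = -380 + 814613/271538 = -102369827/271538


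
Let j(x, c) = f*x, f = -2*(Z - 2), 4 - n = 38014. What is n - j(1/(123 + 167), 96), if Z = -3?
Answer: -1102291/29 ≈ -38010.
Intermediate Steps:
n = -38010 (n = 4 - 1*38014 = 4 - 38014 = -38010)
f = 10 (f = -2*(-3 - 2) = -2*(-5) = 10)
j(x, c) = 10*x
n - j(1/(123 + 167), 96) = -38010 - 10/(123 + 167) = -38010 - 10/290 = -38010 - 1*1/29 = -38010 - 1/29 = -1102291/29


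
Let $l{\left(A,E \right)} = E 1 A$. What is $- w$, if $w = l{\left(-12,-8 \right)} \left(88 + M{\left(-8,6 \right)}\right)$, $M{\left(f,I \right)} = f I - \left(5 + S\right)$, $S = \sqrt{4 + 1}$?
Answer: $-3360 + 96 \sqrt{5} \approx -3145.3$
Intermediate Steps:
$S = \sqrt{5} \approx 2.2361$
$M{\left(f,I \right)} = -5 - \sqrt{5} + I f$ ($M{\left(f,I \right)} = f I - \left(5 + \sqrt{5}\right) = I f - \left(5 + \sqrt{5}\right) = -5 - \sqrt{5} + I f$)
$l{\left(A,E \right)} = A E$ ($l{\left(A,E \right)} = E A = A E$)
$w = 3360 - 96 \sqrt{5}$ ($w = \left(-12\right) \left(-8\right) \left(88 - \left(53 + \sqrt{5}\right)\right) = 96 \left(88 - \left(53 + \sqrt{5}\right)\right) = 96 \left(35 - \sqrt{5}\right) = 3360 - 96 \sqrt{5} \approx 3145.3$)
$- w = - (3360 - 96 \sqrt{5}) = -3360 + 96 \sqrt{5}$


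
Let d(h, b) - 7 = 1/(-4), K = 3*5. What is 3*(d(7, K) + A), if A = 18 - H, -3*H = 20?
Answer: 377/4 ≈ 94.250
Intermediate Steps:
H = -20/3 (H = -⅓*20 = -20/3 ≈ -6.6667)
A = 74/3 (A = 18 - 1*(-20/3) = 18 + 20/3 = 74/3 ≈ 24.667)
K = 15
d(h, b) = 27/4 (d(h, b) = 7 + 1/(-4) = 7 - ¼ = 27/4)
3*(d(7, K) + A) = 3*(27/4 + 74/3) = 3*(377/12) = 377/4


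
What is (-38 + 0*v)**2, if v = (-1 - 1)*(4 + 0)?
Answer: 1444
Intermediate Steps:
v = -8 (v = -2*4 = -8)
(-38 + 0*v)**2 = (-38 + 0*(-8))**2 = (-38 + 0)**2 = (-38)**2 = 1444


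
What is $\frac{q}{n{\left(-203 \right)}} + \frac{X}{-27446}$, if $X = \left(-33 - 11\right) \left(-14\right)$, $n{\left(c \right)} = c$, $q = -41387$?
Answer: $\frac{567891277}{2785769} \approx 203.85$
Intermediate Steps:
$X = 616$ ($X = \left(-44\right) \left(-14\right) = 616$)
$\frac{q}{n{\left(-203 \right)}} + \frac{X}{-27446} = - \frac{41387}{-203} + \frac{616}{-27446} = \left(-41387\right) \left(- \frac{1}{203}\right) + 616 \left(- \frac{1}{27446}\right) = \frac{41387}{203} - \frac{308}{13723} = \frac{567891277}{2785769}$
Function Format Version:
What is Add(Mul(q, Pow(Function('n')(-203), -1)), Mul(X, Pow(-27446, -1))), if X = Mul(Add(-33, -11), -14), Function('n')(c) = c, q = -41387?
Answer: Rational(567891277, 2785769) ≈ 203.85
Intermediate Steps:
X = 616 (X = Mul(-44, -14) = 616)
Add(Mul(q, Pow(Function('n')(-203), -1)), Mul(X, Pow(-27446, -1))) = Add(Mul(-41387, Pow(-203, -1)), Mul(616, Pow(-27446, -1))) = Add(Mul(-41387, Rational(-1, 203)), Mul(616, Rational(-1, 27446))) = Add(Rational(41387, 203), Rational(-308, 13723)) = Rational(567891277, 2785769)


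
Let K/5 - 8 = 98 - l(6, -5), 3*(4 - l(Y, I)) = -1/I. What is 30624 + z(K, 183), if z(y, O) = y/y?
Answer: 30625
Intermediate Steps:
l(Y, I) = 4 + 1/(3*I) (l(Y, I) = 4 - (-1)/(3*I) = 4 + 1/(3*I))
K = 1531/3 (K = 40 + 5*(98 - (4 + (1/3)/(-5))) = 40 + 5*(98 - (4 + (1/3)*(-1/5))) = 40 + 5*(98 - (4 - 1/15)) = 40 + 5*(98 - 1*59/15) = 40 + 5*(98 - 59/15) = 40 + 5*(1411/15) = 40 + 1411/3 = 1531/3 ≈ 510.33)
z(y, O) = 1
30624 + z(K, 183) = 30624 + 1 = 30625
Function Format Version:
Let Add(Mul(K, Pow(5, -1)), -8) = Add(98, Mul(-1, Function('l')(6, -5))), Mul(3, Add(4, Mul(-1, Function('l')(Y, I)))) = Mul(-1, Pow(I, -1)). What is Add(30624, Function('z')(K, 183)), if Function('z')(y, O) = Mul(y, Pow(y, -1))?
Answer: 30625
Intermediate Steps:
Function('l')(Y, I) = Add(4, Mul(Rational(1, 3), Pow(I, -1))) (Function('l')(Y, I) = Add(4, Mul(Rational(-1, 3), Mul(-1, Pow(I, -1)))) = Add(4, Mul(Rational(1, 3), Pow(I, -1))))
K = Rational(1531, 3) (K = Add(40, Mul(5, Add(98, Mul(-1, Add(4, Mul(Rational(1, 3), Pow(-5, -1))))))) = Add(40, Mul(5, Add(98, Mul(-1, Add(4, Mul(Rational(1, 3), Rational(-1, 5))))))) = Add(40, Mul(5, Add(98, Mul(-1, Add(4, Rational(-1, 15)))))) = Add(40, Mul(5, Add(98, Mul(-1, Rational(59, 15))))) = Add(40, Mul(5, Add(98, Rational(-59, 15)))) = Add(40, Mul(5, Rational(1411, 15))) = Add(40, Rational(1411, 3)) = Rational(1531, 3) ≈ 510.33)
Function('z')(y, O) = 1
Add(30624, Function('z')(K, 183)) = Add(30624, 1) = 30625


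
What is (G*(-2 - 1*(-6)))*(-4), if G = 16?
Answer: -256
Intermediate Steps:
(G*(-2 - 1*(-6)))*(-4) = (16*(-2 - 1*(-6)))*(-4) = (16*(-2 + 6))*(-4) = (16*4)*(-4) = 64*(-4) = -256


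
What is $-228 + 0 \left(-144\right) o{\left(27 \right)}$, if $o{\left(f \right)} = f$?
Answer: $-228$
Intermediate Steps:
$-228 + 0 \left(-144\right) o{\left(27 \right)} = -228 + 0 \left(-144\right) 27 = -228 + 0 \cdot 27 = -228 + 0 = -228$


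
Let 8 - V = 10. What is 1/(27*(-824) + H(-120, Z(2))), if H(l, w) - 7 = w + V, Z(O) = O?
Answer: -1/22241 ≈ -4.4962e-5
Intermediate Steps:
V = -2 (V = 8 - 1*10 = 8 - 10 = -2)
H(l, w) = 5 + w (H(l, w) = 7 + (w - 2) = 7 + (-2 + w) = 5 + w)
1/(27*(-824) + H(-120, Z(2))) = 1/(27*(-824) + (5 + 2)) = 1/(-22248 + 7) = 1/(-22241) = -1/22241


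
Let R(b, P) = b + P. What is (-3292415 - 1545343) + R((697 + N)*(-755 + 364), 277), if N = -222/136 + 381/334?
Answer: -3413356935/668 ≈ -5.1098e+6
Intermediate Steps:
N = -5583/11356 (N = -222*1/136 + 381*(1/334) = -111/68 + 381/334 = -5583/11356 ≈ -0.49163)
R(b, P) = P + b
(-3292415 - 1545343) + R((697 + N)*(-755 + 364), 277) = (-3292415 - 1545343) + (277 + (697 - 5583/11356)*(-755 + 364)) = -4837758 + (277 + (7909549/11356)*(-391)) = -4837758 + (277 - 181919627/668) = -4837758 - 181734591/668 = -3413356935/668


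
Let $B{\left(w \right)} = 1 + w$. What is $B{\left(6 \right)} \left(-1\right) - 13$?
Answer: $-20$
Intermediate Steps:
$B{\left(6 \right)} \left(-1\right) - 13 = \left(1 + 6\right) \left(-1\right) - 13 = 7 \left(-1\right) - 13 = -7 - 13 = -20$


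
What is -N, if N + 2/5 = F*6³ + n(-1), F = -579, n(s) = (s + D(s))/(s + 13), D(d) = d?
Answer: 3751937/30 ≈ 1.2506e+5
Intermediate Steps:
n(s) = 2*s/(13 + s) (n(s) = (s + s)/(s + 13) = (2*s)/(13 + s) = 2*s/(13 + s))
N = -3751937/30 (N = -⅖ + (-579*6³ + 2*(-1)/(13 - 1)) = -⅖ + (-579*216 + 2*(-1)/12) = -⅖ + (-125064 + 2*(-1)*(1/12)) = -⅖ + (-125064 - ⅙) = -⅖ - 750385/6 = -3751937/30 ≈ -1.2506e+5)
-N = -1*(-3751937/30) = 3751937/30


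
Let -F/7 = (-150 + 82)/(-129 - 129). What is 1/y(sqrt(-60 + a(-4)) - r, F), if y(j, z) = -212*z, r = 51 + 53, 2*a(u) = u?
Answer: 129/50456 ≈ 0.0025567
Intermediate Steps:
a(u) = u/2
r = 104
F = -238/129 (F = -7*(-150 + 82)/(-129 - 129) = -(-476)/(-258) = -(-476)*(-1)/258 = -7*34/129 = -238/129 ≈ -1.8450)
1/y(sqrt(-60 + a(-4)) - r, F) = 1/(-212*(-238/129)) = 1/(50456/129) = 129/50456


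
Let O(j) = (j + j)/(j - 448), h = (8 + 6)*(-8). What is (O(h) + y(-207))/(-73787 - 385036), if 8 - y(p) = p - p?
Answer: -14/764705 ≈ -1.8308e-5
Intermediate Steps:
y(p) = 8 (y(p) = 8 - (p - p) = 8 - 1*0 = 8 + 0 = 8)
h = -112 (h = 14*(-8) = -112)
O(j) = 2*j/(-448 + j) (O(j) = (2*j)/(-448 + j) = 2*j/(-448 + j))
(O(h) + y(-207))/(-73787 - 385036) = (2*(-112)/(-448 - 112) + 8)/(-73787 - 385036) = (2*(-112)/(-560) + 8)/(-458823) = (2*(-112)*(-1/560) + 8)*(-1/458823) = (⅖ + 8)*(-1/458823) = (42/5)*(-1/458823) = -14/764705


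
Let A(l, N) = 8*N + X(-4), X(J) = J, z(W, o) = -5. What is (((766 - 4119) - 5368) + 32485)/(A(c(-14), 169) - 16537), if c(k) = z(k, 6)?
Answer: -23764/15189 ≈ -1.5646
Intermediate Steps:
c(k) = -5
A(l, N) = -4 + 8*N (A(l, N) = 8*N - 4 = -4 + 8*N)
(((766 - 4119) - 5368) + 32485)/(A(c(-14), 169) - 16537) = (((766 - 4119) - 5368) + 32485)/((-4 + 8*169) - 16537) = ((-3353 - 5368) + 32485)/((-4 + 1352) - 16537) = (-8721 + 32485)/(1348 - 16537) = 23764/(-15189) = 23764*(-1/15189) = -23764/15189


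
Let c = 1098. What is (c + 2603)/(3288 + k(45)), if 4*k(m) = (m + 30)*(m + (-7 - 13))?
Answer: 14804/15027 ≈ 0.98516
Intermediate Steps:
k(m) = (-20 + m)*(30 + m)/4 (k(m) = ((m + 30)*(m + (-7 - 13)))/4 = ((30 + m)*(m - 20))/4 = ((30 + m)*(-20 + m))/4 = ((-20 + m)*(30 + m))/4 = (-20 + m)*(30 + m)/4)
(c + 2603)/(3288 + k(45)) = (1098 + 2603)/(3288 + (-150 + (1/4)*45**2 + (5/2)*45)) = 3701/(3288 + (-150 + (1/4)*2025 + 225/2)) = 3701/(3288 + (-150 + 2025/4 + 225/2)) = 3701/(3288 + 1875/4) = 3701/(15027/4) = 3701*(4/15027) = 14804/15027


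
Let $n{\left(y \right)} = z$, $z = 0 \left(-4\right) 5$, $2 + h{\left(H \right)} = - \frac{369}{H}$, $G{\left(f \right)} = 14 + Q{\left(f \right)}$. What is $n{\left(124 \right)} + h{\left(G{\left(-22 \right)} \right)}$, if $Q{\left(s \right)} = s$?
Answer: $\frac{353}{8} \approx 44.125$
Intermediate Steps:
$G{\left(f \right)} = 14 + f$
$h{\left(H \right)} = -2 - \frac{369}{H}$
$z = 0$ ($z = 0 \cdot 5 = 0$)
$n{\left(y \right)} = 0$
$n{\left(124 \right)} + h{\left(G{\left(-22 \right)} \right)} = 0 - \left(2 + \frac{369}{14 - 22}\right) = 0 - \left(2 + \frac{369}{-8}\right) = 0 - - \frac{353}{8} = 0 + \left(-2 + \frac{369}{8}\right) = 0 + \frac{353}{8} = \frac{353}{8}$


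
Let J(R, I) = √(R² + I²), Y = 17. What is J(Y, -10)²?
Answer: 389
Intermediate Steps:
J(R, I) = √(I² + R²)
J(Y, -10)² = (√((-10)² + 17²))² = (√(100 + 289))² = (√389)² = 389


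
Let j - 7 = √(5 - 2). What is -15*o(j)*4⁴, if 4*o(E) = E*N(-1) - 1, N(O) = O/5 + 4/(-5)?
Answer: 7680 + 960*√3 ≈ 9342.8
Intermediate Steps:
N(O) = -⅘ + O/5 (N(O) = O*(⅕) + 4*(-⅕) = O/5 - ⅘ = -⅘ + O/5)
j = 7 + √3 (j = 7 + √(5 - 2) = 7 + √3 ≈ 8.7321)
o(E) = -¼ - E/4 (o(E) = (E*(-⅘ + (⅕)*(-1)) - 1)/4 = (E*(-⅘ - ⅕) - 1)/4 = (E*(-1) - 1)/4 = (-E - 1)/4 = (-1 - E)/4 = -¼ - E/4)
-15*o(j)*4⁴ = -15*(-¼ - (7 + √3)/4)*4⁴ = -15*(-¼ + (-7/4 - √3/4))*256 = -15*(-2 - √3/4)*256 = (30 + 15*√3/4)*256 = 7680 + 960*√3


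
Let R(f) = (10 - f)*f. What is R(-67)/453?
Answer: -5159/453 ≈ -11.389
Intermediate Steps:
R(f) = f*(10 - f)
R(-67)/453 = -67*(10 - 1*(-67))/453 = -67*(10 + 67)*(1/453) = -67*77*(1/453) = -5159*1/453 = -5159/453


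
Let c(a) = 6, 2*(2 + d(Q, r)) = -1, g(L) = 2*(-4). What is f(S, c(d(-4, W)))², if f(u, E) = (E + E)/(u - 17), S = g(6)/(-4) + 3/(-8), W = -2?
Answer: 1024/1681 ≈ 0.60916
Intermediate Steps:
g(L) = -8
d(Q, r) = -5/2 (d(Q, r) = -2 + (½)*(-1) = -2 - ½ = -5/2)
S = 13/8 (S = -8/(-4) + 3/(-8) = -8*(-¼) + 3*(-⅛) = 2 - 3/8 = 13/8 ≈ 1.6250)
f(u, E) = 2*E/(-17 + u) (f(u, E) = (2*E)/(-17 + u) = 2*E/(-17 + u))
f(S, c(d(-4, W)))² = (2*6/(-17 + 13/8))² = (2*6/(-123/8))² = (2*6*(-8/123))² = (-32/41)² = 1024/1681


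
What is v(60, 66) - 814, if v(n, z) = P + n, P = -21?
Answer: -775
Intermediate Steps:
v(n, z) = -21 + n
v(60, 66) - 814 = (-21 + 60) - 814 = 39 - 814 = -775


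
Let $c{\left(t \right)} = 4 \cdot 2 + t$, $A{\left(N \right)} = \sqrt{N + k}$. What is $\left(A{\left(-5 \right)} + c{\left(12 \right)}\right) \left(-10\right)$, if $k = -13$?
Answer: $-200 - 30 i \sqrt{2} \approx -200.0 - 42.426 i$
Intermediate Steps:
$A{\left(N \right)} = \sqrt{-13 + N}$ ($A{\left(N \right)} = \sqrt{N - 13} = \sqrt{-13 + N}$)
$c{\left(t \right)} = 8 + t$
$\left(A{\left(-5 \right)} + c{\left(12 \right)}\right) \left(-10\right) = \left(\sqrt{-13 - 5} + \left(8 + 12\right)\right) \left(-10\right) = \left(\sqrt{-18} + 20\right) \left(-10\right) = \left(3 i \sqrt{2} + 20\right) \left(-10\right) = \left(20 + 3 i \sqrt{2}\right) \left(-10\right) = -200 - 30 i \sqrt{2}$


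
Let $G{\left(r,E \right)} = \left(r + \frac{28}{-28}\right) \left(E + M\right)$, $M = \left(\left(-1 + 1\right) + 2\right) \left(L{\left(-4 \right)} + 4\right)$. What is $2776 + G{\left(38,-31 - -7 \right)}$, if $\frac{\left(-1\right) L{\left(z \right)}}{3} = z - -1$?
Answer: $2850$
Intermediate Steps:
$L{\left(z \right)} = -3 - 3 z$ ($L{\left(z \right)} = - 3 \left(z - -1\right) = - 3 \left(z + 1\right) = - 3 \left(1 + z\right) = -3 - 3 z$)
$M = 26$ ($M = \left(\left(-1 + 1\right) + 2\right) \left(\left(-3 - -12\right) + 4\right) = \left(0 + 2\right) \left(\left(-3 + 12\right) + 4\right) = 2 \left(9 + 4\right) = 2 \cdot 13 = 26$)
$G{\left(r,E \right)} = \left(-1 + r\right) \left(26 + E\right)$ ($G{\left(r,E \right)} = \left(r + \frac{28}{-28}\right) \left(E + 26\right) = \left(r + 28 \left(- \frac{1}{28}\right)\right) \left(26 + E\right) = \left(r - 1\right) \left(26 + E\right) = \left(-1 + r\right) \left(26 + E\right)$)
$2776 + G{\left(38,-31 - -7 \right)} = 2776 + \left(-26 - \left(-31 - -7\right) + 26 \cdot 38 + \left(-31 - -7\right) 38\right) = 2776 + \left(-26 - \left(-31 + 7\right) + 988 + \left(-31 + 7\right) 38\right) = 2776 - -74 = 2776 + \left(-26 + 24 + 988 - 912\right) = 2776 + 74 = 2850$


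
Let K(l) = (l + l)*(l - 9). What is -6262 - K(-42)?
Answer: -10546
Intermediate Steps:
K(l) = 2*l*(-9 + l) (K(l) = (2*l)*(-9 + l) = 2*l*(-9 + l))
-6262 - K(-42) = -6262 - 2*(-42)*(-9 - 42) = -6262 - 2*(-42)*(-51) = -6262 - 1*4284 = -6262 - 4284 = -10546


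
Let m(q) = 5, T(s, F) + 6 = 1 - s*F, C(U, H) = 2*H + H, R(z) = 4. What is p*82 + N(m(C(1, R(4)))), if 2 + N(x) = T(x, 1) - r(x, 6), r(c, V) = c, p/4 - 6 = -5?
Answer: 311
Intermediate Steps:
C(U, H) = 3*H
p = 4 (p = 24 + 4*(-5) = 24 - 20 = 4)
T(s, F) = -5 - F*s (T(s, F) = -6 + (1 - s*F) = -6 + (1 - F*s) = -5 - F*s)
N(x) = -7 - 2*x (N(x) = -2 + ((-5 - 1*1*x) - x) = -2 + ((-5 - x) - x) = -2 + (-5 - 2*x) = -7 - 2*x)
p*82 + N(m(C(1, R(4)))) = 4*82 + (-7 - 2*5) = 328 + (-7 - 10) = 328 - 17 = 311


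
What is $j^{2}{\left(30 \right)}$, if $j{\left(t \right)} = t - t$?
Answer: $0$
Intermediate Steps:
$j{\left(t \right)} = 0$
$j^{2}{\left(30 \right)} = 0^{2} = 0$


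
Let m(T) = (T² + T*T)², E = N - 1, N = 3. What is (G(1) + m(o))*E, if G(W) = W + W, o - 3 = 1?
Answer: 2052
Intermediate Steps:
o = 4 (o = 3 + 1 = 4)
G(W) = 2*W
E = 2 (E = 3 - 1 = 2)
m(T) = 4*T⁴ (m(T) = (T² + T²)² = (2*T²)² = 4*T⁴)
(G(1) + m(o))*E = (2*1 + 4*4⁴)*2 = (2 + 4*256)*2 = (2 + 1024)*2 = 1026*2 = 2052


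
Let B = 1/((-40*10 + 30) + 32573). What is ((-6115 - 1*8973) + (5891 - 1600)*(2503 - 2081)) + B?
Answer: 57827377943/32203 ≈ 1.7957e+6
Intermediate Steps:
B = 1/32203 (B = 1/((-400 + 30) + 32573) = 1/(-370 + 32573) = 1/32203 ≈ 3.1053e-5)
((-6115 - 1*8973) + (5891 - 1600)*(2503 - 2081)) + B = ((-6115 - 1*8973) + (5891 - 1600)*(2503 - 2081)) + 1/32203 = ((-6115 - 8973) + 4291*422) + 1/32203 = (-15088 + 1810802) + 1/32203 = 1795714 + 1/32203 = 57827377943/32203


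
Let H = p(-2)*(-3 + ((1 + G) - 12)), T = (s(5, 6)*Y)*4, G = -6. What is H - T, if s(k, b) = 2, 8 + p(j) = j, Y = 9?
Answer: 128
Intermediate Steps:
p(j) = -8 + j
T = 72 (T = (2*9)*4 = 18*4 = 72)
H = 200 (H = (-8 - 2)*(-3 + ((1 - 6) - 12)) = -10*(-3 + (-5 - 12)) = -10*(-3 - 17) = -10*(-20) = 200)
H - T = 200 - 1*72 = 200 - 72 = 128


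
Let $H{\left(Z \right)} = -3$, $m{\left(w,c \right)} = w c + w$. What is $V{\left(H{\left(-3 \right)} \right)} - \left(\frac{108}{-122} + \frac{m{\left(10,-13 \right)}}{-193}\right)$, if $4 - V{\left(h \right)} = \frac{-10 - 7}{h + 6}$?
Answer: $\frac{350723}{35319} \approx 9.9301$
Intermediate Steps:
$m{\left(w,c \right)} = w + c w$ ($m{\left(w,c \right)} = c w + w = w + c w$)
$V{\left(h \right)} = 4 + \frac{17}{6 + h}$ ($V{\left(h \right)} = 4 - \frac{-10 - 7}{h + 6} = 4 - - \frac{17}{6 + h} = 4 + \frac{17}{6 + h}$)
$V{\left(H{\left(-3 \right)} \right)} - \left(\frac{108}{-122} + \frac{m{\left(10,-13 \right)}}{-193}\right) = \frac{41 + 4 \left(-3\right)}{6 - 3} - \left(\frac{108}{-122} + \frac{10 \left(1 - 13\right)}{-193}\right) = \frac{41 - 12}{3} - \left(108 \left(- \frac{1}{122}\right) + 10 \left(-12\right) \left(- \frac{1}{193}\right)\right) = \frac{1}{3} \cdot 29 - \left(- \frac{54}{61} - - \frac{120}{193}\right) = \frac{29}{3} - \left(- \frac{54}{61} + \frac{120}{193}\right) = \frac{29}{3} - - \frac{3102}{11773} = \frac{29}{3} + \frac{3102}{11773} = \frac{350723}{35319}$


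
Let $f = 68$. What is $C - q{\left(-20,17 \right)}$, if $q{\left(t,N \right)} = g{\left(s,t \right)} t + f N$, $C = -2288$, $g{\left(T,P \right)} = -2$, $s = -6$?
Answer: $-3484$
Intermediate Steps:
$q{\left(t,N \right)} = - 2 t + 68 N$
$C - q{\left(-20,17 \right)} = -2288 - \left(\left(-2\right) \left(-20\right) + 68 \cdot 17\right) = -2288 - \left(40 + 1156\right) = -2288 - 1196 = -3484$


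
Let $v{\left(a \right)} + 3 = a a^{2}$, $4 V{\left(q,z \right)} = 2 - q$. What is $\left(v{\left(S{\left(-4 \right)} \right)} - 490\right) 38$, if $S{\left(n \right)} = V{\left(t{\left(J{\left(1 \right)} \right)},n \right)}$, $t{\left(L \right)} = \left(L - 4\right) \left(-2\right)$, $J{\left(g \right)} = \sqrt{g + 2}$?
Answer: $- \frac{37981}{2} + \frac{285 \sqrt{3}}{2} \approx -18744.0$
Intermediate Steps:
$J{\left(g \right)} = \sqrt{2 + g}$
$t{\left(L \right)} = 8 - 2 L$ ($t{\left(L \right)} = \left(-4 + L\right) \left(-2\right) = 8 - 2 L$)
$V{\left(q,z \right)} = \frac{1}{2} - \frac{q}{4}$ ($V{\left(q,z \right)} = \frac{2 - q}{4} = \frac{1}{2} - \frac{q}{4}$)
$S{\left(n \right)} = - \frac{3}{2} + \frac{\sqrt{3}}{2}$ ($S{\left(n \right)} = \frac{1}{2} - \frac{8 - 2 \sqrt{2 + 1}}{4} = \frac{1}{2} - \frac{8 - 2 \sqrt{3}}{4} = \frac{1}{2} - \left(2 - \frac{\sqrt{3}}{2}\right) = - \frac{3}{2} + \frac{\sqrt{3}}{2}$)
$v{\left(a \right)} = -3 + a^{3}$ ($v{\left(a \right)} = -3 + a a^{2} = -3 + a^{3}$)
$\left(v{\left(S{\left(-4 \right)} \right)} - 490\right) 38 = \left(\left(-3 + \left(- \frac{3}{2} + \frac{\sqrt{3}}{2}\right)^{3}\right) - 490\right) 38 = \left(-493 + \left(- \frac{3}{2} + \frac{\sqrt{3}}{2}\right)^{3}\right) 38 = -18734 + 38 \left(- \frac{3}{2} + \frac{\sqrt{3}}{2}\right)^{3}$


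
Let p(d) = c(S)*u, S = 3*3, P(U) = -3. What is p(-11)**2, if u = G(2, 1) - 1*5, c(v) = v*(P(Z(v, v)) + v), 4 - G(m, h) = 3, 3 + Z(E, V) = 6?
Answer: 46656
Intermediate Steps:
Z(E, V) = 3 (Z(E, V) = -3 + 6 = 3)
G(m, h) = 1 (G(m, h) = 4 - 1*3 = 4 - 3 = 1)
S = 9
c(v) = v*(-3 + v)
u = -4 (u = 1 - 1*5 = 1 - 5 = -4)
p(d) = -216 (p(d) = (9*(-3 + 9))*(-4) = (9*6)*(-4) = 54*(-4) = -216)
p(-11)**2 = (-216)**2 = 46656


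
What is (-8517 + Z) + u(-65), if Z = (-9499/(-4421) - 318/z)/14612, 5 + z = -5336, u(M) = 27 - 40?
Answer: -2943078051421923/345026741332 ≈ -8530.0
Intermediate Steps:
u(M) = -13
z = -5341 (z = -5 - 5336 = -5341)
Z = 52140037/345026741332 (Z = (-9499/(-4421) - 318/(-5341))/14612 = (-9499*(-1/4421) - 318*(-1/5341))*(1/14612) = (9499/4421 + 318/5341)*(1/14612) = (52140037/23612561)*(1/14612) = 52140037/345026741332 ≈ 0.00015112)
(-8517 + Z) + u(-65) = (-8517 + 52140037/345026741332) - 13 = -2938592703784607/345026741332 - 13 = -2943078051421923/345026741332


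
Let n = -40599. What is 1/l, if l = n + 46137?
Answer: 1/5538 ≈ 0.00018057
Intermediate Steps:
l = 5538 (l = -40599 + 46137 = 5538)
1/l = 1/5538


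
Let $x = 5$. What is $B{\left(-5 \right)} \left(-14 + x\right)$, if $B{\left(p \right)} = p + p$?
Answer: $90$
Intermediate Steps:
$B{\left(p \right)} = 2 p$
$B{\left(-5 \right)} \left(-14 + x\right) = 2 \left(-5\right) \left(-14 + 5\right) = \left(-10\right) \left(-9\right) = 90$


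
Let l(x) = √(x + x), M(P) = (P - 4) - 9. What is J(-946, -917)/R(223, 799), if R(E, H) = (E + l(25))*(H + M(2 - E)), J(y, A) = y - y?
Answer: 0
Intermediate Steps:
J(y, A) = 0
M(P) = -13 + P (M(P) = (-4 + P) - 9 = -13 + P)
l(x) = √2*√x (l(x) = √(2*x) = √2*√x)
R(E, H) = (E + 5*√2)*(-11 + H - E) (R(E, H) = (E + √2*√25)*(H + (-13 + (2 - E))) = (E + √2*5)*(H + (-11 - E)) = (E + 5*√2)*(-11 + H - E))
J(-946, -917)/R(223, 799) = 0/(223*799 - 1*223*(11 + 223) - 5*√2*(11 + 223) + 5*799*√2) = 0/(178177 - 1*223*234 - 5*√2*234 + 3995*√2) = 0/(178177 - 52182 - 1170*√2 + 3995*√2) = 0/(125995 + 2825*√2) = 0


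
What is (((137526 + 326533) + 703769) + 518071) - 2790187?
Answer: -1104288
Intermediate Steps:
(((137526 + 326533) + 703769) + 518071) - 2790187 = ((464059 + 703769) + 518071) - 2790187 = (1167828 + 518071) - 2790187 = 1685899 - 2790187 = -1104288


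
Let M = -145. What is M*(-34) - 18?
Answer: 4912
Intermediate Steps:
M*(-34) - 18 = -145*(-34) - 18 = 4930 - 18 = 4912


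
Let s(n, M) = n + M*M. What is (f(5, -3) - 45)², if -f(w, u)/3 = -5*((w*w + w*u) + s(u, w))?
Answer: 189225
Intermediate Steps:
s(n, M) = n + M²
f(w, u) = 15*u + 30*w² + 15*u*w (f(w, u) = -(-15)*((w*w + w*u) + (u + w²)) = -(-15)*((w² + u*w) + (u + w²)) = -(-15)*(u + 2*w² + u*w) = -3*(-10*w² - 5*u - 5*u*w) = 15*u + 30*w² + 15*u*w)
(f(5, -3) - 45)² = ((15*(-3) + 30*5² + 15*(-3)*5) - 45)² = ((-45 + 30*25 - 225) - 45)² = ((-45 + 750 - 225) - 45)² = (480 - 45)² = 435² = 189225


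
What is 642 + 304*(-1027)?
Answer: -311566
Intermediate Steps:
642 + 304*(-1027) = 642 - 312208 = -311566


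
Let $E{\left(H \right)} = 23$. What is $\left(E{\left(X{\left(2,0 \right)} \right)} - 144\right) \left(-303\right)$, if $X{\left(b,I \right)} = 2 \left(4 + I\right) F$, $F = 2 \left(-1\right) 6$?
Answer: $36663$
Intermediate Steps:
$F = -12$ ($F = \left(-2\right) 6 = -12$)
$X{\left(b,I \right)} = -96 - 24 I$ ($X{\left(b,I \right)} = 2 \left(4 + I\right) \left(-12\right) = \left(8 + 2 I\right) \left(-12\right) = -96 - 24 I$)
$\left(E{\left(X{\left(2,0 \right)} \right)} - 144\right) \left(-303\right) = \left(23 - 144\right) \left(-303\right) = \left(-121\right) \left(-303\right) = 36663$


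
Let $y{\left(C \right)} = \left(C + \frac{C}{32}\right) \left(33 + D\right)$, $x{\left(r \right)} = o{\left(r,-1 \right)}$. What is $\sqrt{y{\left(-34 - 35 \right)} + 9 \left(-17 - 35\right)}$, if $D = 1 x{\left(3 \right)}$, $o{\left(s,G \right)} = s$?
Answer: $\frac{3 i \sqrt{5386}}{4} \approx 55.042 i$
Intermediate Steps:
$x{\left(r \right)} = r$
$D = 3$ ($D = 1 \cdot 3 = 3$)
$y{\left(C \right)} = \frac{297 C}{8}$ ($y{\left(C \right)} = \left(C + \frac{C}{32}\right) \left(33 + 3\right) = \left(C + C \frac{1}{32}\right) 36 = \left(C + \frac{C}{32}\right) 36 = \frac{33 C}{32} \cdot 36 = \frac{297 C}{8}$)
$\sqrt{y{\left(-34 - 35 \right)} + 9 \left(-17 - 35\right)} = \sqrt{\frac{297 \left(-34 - 35\right)}{8} + 9 \left(-17 - 35\right)} = \sqrt{\frac{297}{8} \left(-69\right) + 9 \left(-52\right)} = \sqrt{- \frac{20493}{8} - 468} = \sqrt{- \frac{24237}{8}} = \frac{3 i \sqrt{5386}}{4}$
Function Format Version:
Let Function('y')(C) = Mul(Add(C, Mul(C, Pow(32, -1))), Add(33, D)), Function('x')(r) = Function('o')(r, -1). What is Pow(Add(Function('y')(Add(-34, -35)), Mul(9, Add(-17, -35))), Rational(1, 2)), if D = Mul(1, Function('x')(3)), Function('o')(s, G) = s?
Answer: Mul(Rational(3, 4), I, Pow(5386, Rational(1, 2))) ≈ Mul(55.042, I)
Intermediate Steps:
Function('x')(r) = r
D = 3 (D = Mul(1, 3) = 3)
Function('y')(C) = Mul(Rational(297, 8), C) (Function('y')(C) = Mul(Add(C, Mul(C, Pow(32, -1))), Add(33, 3)) = Mul(Add(C, Mul(C, Rational(1, 32))), 36) = Mul(Add(C, Mul(Rational(1, 32), C)), 36) = Mul(Mul(Rational(33, 32), C), 36) = Mul(Rational(297, 8), C))
Pow(Add(Function('y')(Add(-34, -35)), Mul(9, Add(-17, -35))), Rational(1, 2)) = Pow(Add(Mul(Rational(297, 8), Add(-34, -35)), Mul(9, Add(-17, -35))), Rational(1, 2)) = Pow(Add(Mul(Rational(297, 8), -69), Mul(9, -52)), Rational(1, 2)) = Pow(Add(Rational(-20493, 8), -468), Rational(1, 2)) = Pow(Rational(-24237, 8), Rational(1, 2)) = Mul(Rational(3, 4), I, Pow(5386, Rational(1, 2)))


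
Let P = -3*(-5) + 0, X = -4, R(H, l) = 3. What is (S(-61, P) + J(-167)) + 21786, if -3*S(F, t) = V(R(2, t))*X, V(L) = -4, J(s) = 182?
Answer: 65888/3 ≈ 21963.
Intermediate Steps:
P = 15 (P = 15 + 0 = 15)
S(F, t) = -16/3 (S(F, t) = -(-4)*(-4)/3 = -⅓*16 = -16/3)
(S(-61, P) + J(-167)) + 21786 = (-16/3 + 182) + 21786 = 530/3 + 21786 = 65888/3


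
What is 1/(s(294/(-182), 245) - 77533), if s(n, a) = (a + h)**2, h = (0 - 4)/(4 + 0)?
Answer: -1/17997 ≈ -5.5565e-5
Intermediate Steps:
h = -1 (h = -4/4 = -4*1/4 = -1)
s(n, a) = (-1 + a)**2 (s(n, a) = (a - 1)**2 = (-1 + a)**2)
1/(s(294/(-182), 245) - 77533) = 1/((-1 + 245)**2 - 77533) = 1/(244**2 - 77533) = 1/(59536 - 77533) = 1/(-17997) = -1/17997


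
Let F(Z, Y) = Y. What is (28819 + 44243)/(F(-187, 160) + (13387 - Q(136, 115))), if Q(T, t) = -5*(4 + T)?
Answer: 8118/1583 ≈ 5.1282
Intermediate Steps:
Q(T, t) = -20 - 5*T
(28819 + 44243)/(F(-187, 160) + (13387 - Q(136, 115))) = (28819 + 44243)/(160 + (13387 - (-20 - 5*136))) = 73062/(160 + (13387 - (-20 - 680))) = 73062/(160 + (13387 - 1*(-700))) = 73062/(160 + (13387 + 700)) = 73062/(160 + 14087) = 73062/14247 = 73062*(1/14247) = 8118/1583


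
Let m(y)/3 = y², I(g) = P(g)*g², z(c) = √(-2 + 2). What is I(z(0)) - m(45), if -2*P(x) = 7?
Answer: -6075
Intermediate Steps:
P(x) = -7/2 (P(x) = -½*7 = -7/2)
z(c) = 0 (z(c) = √0 = 0)
I(g) = -7*g²/2
m(y) = 3*y²
I(z(0)) - m(45) = -7/2*0² - 3*45² = -7/2*0 - 3*2025 = 0 - 1*6075 = 0 - 6075 = -6075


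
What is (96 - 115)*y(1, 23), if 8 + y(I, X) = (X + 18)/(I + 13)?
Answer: 1349/14 ≈ 96.357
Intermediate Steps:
y(I, X) = -8 + (18 + X)/(13 + I) (y(I, X) = -8 + (X + 18)/(I + 13) = -8 + (18 + X)/(13 + I))
(96 - 115)*y(1, 23) = (96 - 115)*((-86 + 23 - 8*1)/(13 + 1)) = -19*(-86 + 23 - 8)/14 = -19*(-71)/14 = -19*(-71/14) = 1349/14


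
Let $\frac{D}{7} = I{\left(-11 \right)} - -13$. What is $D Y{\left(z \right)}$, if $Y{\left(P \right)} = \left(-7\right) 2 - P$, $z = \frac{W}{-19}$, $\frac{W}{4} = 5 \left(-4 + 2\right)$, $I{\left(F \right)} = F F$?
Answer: $- \frac{287028}{19} \approx -15107.0$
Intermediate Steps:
$I{\left(F \right)} = F^{2}$
$W = -40$ ($W = 4 \cdot 5 \left(-4 + 2\right) = 4 \cdot 5 \left(-2\right) = 4 \left(-10\right) = -40$)
$z = \frac{40}{19}$ ($z = - \frac{40}{-19} = \left(-40\right) \left(- \frac{1}{19}\right) = \frac{40}{19} \approx 2.1053$)
$Y{\left(P \right)} = -14 - P$
$D = 938$ ($D = 7 \left(\left(-11\right)^{2} - -13\right) = 7 \left(121 + 13\right) = 7 \cdot 134 = 938$)
$D Y{\left(z \right)} = 938 \left(-14 - \frac{40}{19}\right) = 938 \left(- \frac{306}{19}\right) = - \frac{287028}{19}$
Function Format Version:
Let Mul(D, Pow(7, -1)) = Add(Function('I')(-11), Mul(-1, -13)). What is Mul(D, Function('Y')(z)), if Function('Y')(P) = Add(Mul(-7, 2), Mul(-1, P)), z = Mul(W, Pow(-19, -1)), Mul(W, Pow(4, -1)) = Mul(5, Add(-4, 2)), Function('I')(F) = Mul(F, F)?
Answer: Rational(-287028, 19) ≈ -15107.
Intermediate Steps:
Function('I')(F) = Pow(F, 2)
W = -40 (W = Mul(4, Mul(5, Add(-4, 2))) = Mul(4, Mul(5, -2)) = Mul(4, -10) = -40)
z = Rational(40, 19) (z = Mul(-40, Pow(-19, -1)) = Mul(-40, Rational(-1, 19)) = Rational(40, 19) ≈ 2.1053)
Function('Y')(P) = Add(-14, Mul(-1, P))
D = 938 (D = Mul(7, Add(Pow(-11, 2), Mul(-1, -13))) = Mul(7, Add(121, 13)) = Mul(7, 134) = 938)
Mul(D, Function('Y')(z)) = Mul(938, Add(-14, Mul(-1, Rational(40, 19)))) = Mul(938, Add(-14, Rational(-40, 19))) = Mul(938, Rational(-306, 19)) = Rational(-287028, 19)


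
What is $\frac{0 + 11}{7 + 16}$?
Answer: $\frac{11}{23} \approx 0.47826$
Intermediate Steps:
$\frac{0 + 11}{7 + 16} = \frac{1}{23} \cdot 11 = \frac{11}{23}$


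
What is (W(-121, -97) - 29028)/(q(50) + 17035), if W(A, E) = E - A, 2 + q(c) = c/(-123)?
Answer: -3567492/2095009 ≈ -1.7029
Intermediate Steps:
q(c) = -2 - c/123 (q(c) = -2 + c/(-123) = -2 + c*(-1/123) = -2 - c/123)
(W(-121, -97) - 29028)/(q(50) + 17035) = ((-97 - 1*(-121)) - 29028)/((-2 - 1/123*50) + 17035) = ((-97 + 121) - 29028)/((-2 - 50/123) + 17035) = (24 - 29028)/(-296/123 + 17035) = -29004/2095009/123 = -29004*123/2095009 = -3567492/2095009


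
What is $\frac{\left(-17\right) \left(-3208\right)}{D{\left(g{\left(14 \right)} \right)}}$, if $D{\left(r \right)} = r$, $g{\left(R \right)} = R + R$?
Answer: $\frac{13634}{7} \approx 1947.7$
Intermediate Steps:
$g{\left(R \right)} = 2 R$
$\frac{\left(-17\right) \left(-3208\right)}{D{\left(g{\left(14 \right)} \right)}} = \frac{\left(-17\right) \left(-3208\right)}{2 \cdot 14} = \frac{54536}{28} = 54536 \cdot \frac{1}{28} = \frac{13634}{7}$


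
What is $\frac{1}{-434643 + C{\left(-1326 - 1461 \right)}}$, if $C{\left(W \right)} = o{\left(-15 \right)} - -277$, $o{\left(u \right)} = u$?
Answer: $- \frac{1}{434381} \approx -2.3021 \cdot 10^{-6}$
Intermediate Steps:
$C{\left(W \right)} = 262$ ($C{\left(W \right)} = -15 - -277 = -15 + 277 = 262$)
$\frac{1}{-434643 + C{\left(-1326 - 1461 \right)}} = \frac{1}{-434643 + 262} = \frac{1}{-434381} = - \frac{1}{434381}$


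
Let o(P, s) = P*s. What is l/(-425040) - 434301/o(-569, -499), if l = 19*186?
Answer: -30933118199/20113672040 ≈ -1.5379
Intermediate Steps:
l = 3534
l/(-425040) - 434301/o(-569, -499) = 3534/(-425040) - 434301/((-569*(-499))) = 3534*(-1/425040) - 434301/283931 = -589/70840 - 434301*1/283931 = -589/70840 - 434301/283931 = -30933118199/20113672040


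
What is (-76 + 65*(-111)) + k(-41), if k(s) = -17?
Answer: -7308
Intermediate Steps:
(-76 + 65*(-111)) + k(-41) = (-76 + 65*(-111)) - 17 = (-76 - 7215) - 17 = -7291 - 17 = -7308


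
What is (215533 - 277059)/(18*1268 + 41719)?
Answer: -61526/64543 ≈ -0.95326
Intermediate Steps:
(215533 - 277059)/(18*1268 + 41719) = -61526/(22824 + 41719) = -61526/64543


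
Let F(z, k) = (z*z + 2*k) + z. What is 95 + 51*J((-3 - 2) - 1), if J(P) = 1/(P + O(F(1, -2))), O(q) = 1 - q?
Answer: 78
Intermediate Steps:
F(z, k) = z + z² + 2*k (F(z, k) = (z² + 2*k) + z = z + z² + 2*k)
J(P) = 1/(3 + P) (J(P) = 1/(P + (1 - (1 + 1² + 2*(-2)))) = 1/(P + (1 - (1 + 1 - 4))) = 1/(P + (1 - 1*(-2))) = 1/(P + (1 + 2)) = 1/(P + 3) = 1/(3 + P))
95 + 51*J((-3 - 2) - 1) = 95 + 51/(3 + ((-3 - 2) - 1)) = 95 + 51/(3 + (-5 - 1)) = 95 + 51/(3 - 6) = 95 + 51/(-3) = 95 + 51*(-⅓) = 95 - 17 = 78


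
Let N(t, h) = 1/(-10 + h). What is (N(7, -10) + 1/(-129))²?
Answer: 22201/6656400 ≈ 0.0033353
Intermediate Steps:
(N(7, -10) + 1/(-129))² = (1/(-10 - 10) + 1/(-129))² = (1/(-20) - 1/129)² = (-1/20 - 1/129)² = (-149/2580)² = 22201/6656400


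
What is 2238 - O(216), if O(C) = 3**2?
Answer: 2229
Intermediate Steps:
O(C) = 9
2238 - O(216) = 2238 - 1*9 = 2238 - 9 = 2229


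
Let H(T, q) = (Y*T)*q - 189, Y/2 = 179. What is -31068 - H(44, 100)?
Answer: -1606079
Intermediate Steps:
Y = 358 (Y = 2*179 = 358)
H(T, q) = -189 + 358*T*q (H(T, q) = (358*T)*q - 189 = 358*T*q - 189 = -189 + 358*T*q)
-31068 - H(44, 100) = -31068 - (-189 + 358*44*100) = -31068 - (-189 + 1575200) = -31068 - 1*1575011 = -31068 - 1575011 = -1606079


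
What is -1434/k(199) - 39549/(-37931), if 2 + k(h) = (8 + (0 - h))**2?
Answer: 1388314917/1383684949 ≈ 1.0033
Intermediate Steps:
k(h) = -2 + (8 - h)**2 (k(h) = -2 + (8 + (0 - h))**2 = -2 + (8 - h)**2)
-1434/k(199) - 39549/(-37931) = -1434/(-2 + (-8 + 199)**2) - 39549/(-37931) = -1434/(-2 + 191**2) - 39549*(-1/37931) = -1434/(-2 + 36481) + 39549/37931 = -1434/36479 + 39549/37931 = 1388314917/1383684949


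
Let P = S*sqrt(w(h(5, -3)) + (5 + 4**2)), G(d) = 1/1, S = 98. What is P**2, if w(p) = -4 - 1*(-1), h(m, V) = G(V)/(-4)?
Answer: 172872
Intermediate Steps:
G(d) = 1
h(m, V) = -1/4 (h(m, V) = 1/(-4) = 1*(-1/4) = -1/4)
w(p) = -3 (w(p) = -4 + 1 = -3)
P = 294*sqrt(2) (P = 98*sqrt(-3 + (5 + 4**2)) = 98*sqrt(-3 + (5 + 16)) = 98*sqrt(-3 + 21) = 98*sqrt(18) = 98*(3*sqrt(2)) = 294*sqrt(2) ≈ 415.78)
P**2 = (294*sqrt(2))**2 = 172872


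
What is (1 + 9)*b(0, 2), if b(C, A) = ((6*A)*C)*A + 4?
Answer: 40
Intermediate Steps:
b(C, A) = 4 + 6*C*A² (b(C, A) = (6*A*C)*A + 4 = 6*C*A² + 4 = 4 + 6*C*A²)
(1 + 9)*b(0, 2) = (1 + 9)*(4 + 6*0*2²) = 10*(4 + 6*0*4) = 10*(4 + 0) = 10*4 = 40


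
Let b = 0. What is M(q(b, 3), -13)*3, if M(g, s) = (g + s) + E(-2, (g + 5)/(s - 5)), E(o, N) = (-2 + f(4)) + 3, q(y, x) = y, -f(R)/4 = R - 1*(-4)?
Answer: -132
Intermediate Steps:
f(R) = -16 - 4*R (f(R) = -4*(R - 1*(-4)) = -4*(R + 4) = -4*(4 + R) = -16 - 4*R)
E(o, N) = -31 (E(o, N) = (-2 + (-16 - 4*4)) + 3 = (-2 + (-16 - 16)) + 3 = (-2 - 32) + 3 = -34 + 3 = -31)
M(g, s) = -31 + g + s (M(g, s) = (g + s) - 31 = -31 + g + s)
M(q(b, 3), -13)*3 = (-31 + 0 - 13)*3 = -44*3 = -132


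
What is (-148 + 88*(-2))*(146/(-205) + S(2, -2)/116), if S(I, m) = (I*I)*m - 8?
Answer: 1637496/5945 ≈ 275.44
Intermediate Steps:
S(I, m) = -8 + m*I² (S(I, m) = I²*m - 8 = m*I² - 8 = -8 + m*I²)
(-148 + 88*(-2))*(146/(-205) + S(2, -2)/116) = (-148 + 88*(-2))*(146/(-205) + (-8 - 2*2²)/116) = (-148 - 176)*(146*(-1/205) + (-8 - 2*4)*(1/116)) = -324*(-146/205 + (-8 - 8)*(1/116)) = -324*(-146/205 - 16*1/116) = -324*(-146/205 - 4/29) = -324*(-5054/5945) = 1637496/5945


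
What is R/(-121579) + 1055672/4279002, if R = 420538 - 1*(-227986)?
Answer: -1323343973480/260118392079 ≈ -5.0875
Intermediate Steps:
R = 648524 (R = 420538 + 227986 = 648524)
R/(-121579) + 1055672/4279002 = 648524/(-121579) + 1055672/4279002 = 648524*(-1/121579) + 1055672*(1/4279002) = -648524/121579 + 527836/2139501 = -1323343973480/260118392079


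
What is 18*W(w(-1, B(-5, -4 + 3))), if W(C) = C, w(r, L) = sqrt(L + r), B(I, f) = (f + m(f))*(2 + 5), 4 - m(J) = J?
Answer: 54*sqrt(3) ≈ 93.531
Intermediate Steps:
m(J) = 4 - J
B(I, f) = 28 (B(I, f) = (f + (4 - f))*(2 + 5) = 4*7 = 28)
18*W(w(-1, B(-5, -4 + 3))) = 18*sqrt(28 - 1) = 18*sqrt(27) = 18*(3*sqrt(3)) = 54*sqrt(3)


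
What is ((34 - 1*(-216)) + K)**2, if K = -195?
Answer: 3025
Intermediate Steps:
((34 - 1*(-216)) + K)**2 = ((34 - 1*(-216)) - 195)**2 = ((34 + 216) - 195)**2 = (250 - 195)**2 = 55**2 = 3025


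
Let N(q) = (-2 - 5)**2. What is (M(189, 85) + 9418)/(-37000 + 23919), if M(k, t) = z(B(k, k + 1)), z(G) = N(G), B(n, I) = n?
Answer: -9467/13081 ≈ -0.72372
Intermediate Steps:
N(q) = 49 (N(q) = (-7)**2 = 49)
z(G) = 49
M(k, t) = 49
(M(189, 85) + 9418)/(-37000 + 23919) = (49 + 9418)/(-37000 + 23919) = 9467/(-13081) = 9467*(-1/13081) = -9467/13081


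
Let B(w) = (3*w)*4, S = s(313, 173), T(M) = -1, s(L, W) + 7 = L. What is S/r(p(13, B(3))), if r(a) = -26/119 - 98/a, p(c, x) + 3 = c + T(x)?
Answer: -163863/5948 ≈ -27.549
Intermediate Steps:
s(L, W) = -7 + L
S = 306 (S = -7 + 313 = 306)
B(w) = 12*w
p(c, x) = -4 + c (p(c, x) = -3 + (c - 1) = -3 + (-1 + c) = -4 + c)
r(a) = -26/119 - 98/a (r(a) = -26*1/119 - 98/a = -26/119 - 98/a)
S/r(p(13, B(3))) = 306/(-26/119 - 98/(-4 + 13)) = 306/(-26/119 - 98/9) = 306/(-11896/1071) = 306*(-1071/11896) = -163863/5948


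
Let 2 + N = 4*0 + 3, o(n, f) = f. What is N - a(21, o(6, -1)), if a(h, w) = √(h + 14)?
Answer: 1 - √35 ≈ -4.9161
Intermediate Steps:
a(h, w) = √(14 + h)
N = 1 (N = -2 + (4*0 + 3) = -2 + (0 + 3) = -2 + 3 = 1)
N - a(21, o(6, -1)) = 1 - √(14 + 21) = 1 - √35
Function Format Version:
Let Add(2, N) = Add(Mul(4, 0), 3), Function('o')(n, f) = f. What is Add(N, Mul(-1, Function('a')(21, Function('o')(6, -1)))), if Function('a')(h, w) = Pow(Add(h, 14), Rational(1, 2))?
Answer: Add(1, Mul(-1, Pow(35, Rational(1, 2)))) ≈ -4.9161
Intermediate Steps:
Function('a')(h, w) = Pow(Add(14, h), Rational(1, 2))
N = 1 (N = Add(-2, Add(Mul(4, 0), 3)) = Add(-2, Add(0, 3)) = Add(-2, 3) = 1)
Add(N, Mul(-1, Function('a')(21, Function('o')(6, -1)))) = Add(1, Mul(-1, Pow(Add(14, 21), Rational(1, 2)))) = Add(1, Mul(-1, Pow(35, Rational(1, 2))))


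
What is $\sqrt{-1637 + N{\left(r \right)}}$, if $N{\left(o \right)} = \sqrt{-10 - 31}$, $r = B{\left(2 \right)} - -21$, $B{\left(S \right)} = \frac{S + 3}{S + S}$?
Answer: $\sqrt{-1637 + i \sqrt{41}} \approx 0.07913 + 40.46 i$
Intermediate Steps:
$B{\left(S \right)} = \frac{3 + S}{2 S}$
$r = \frac{89}{4}$ ($r = \frac{3 + 2}{2 \cdot 2} - -21 = \frac{1}{2} \cdot \frac{1}{2} \cdot 5 + 21 = \frac{5}{4} + 21 = \frac{89}{4} \approx 22.25$)
$N{\left(o \right)} = i \sqrt{41}$ ($N{\left(o \right)} = \sqrt{-41} = i \sqrt{41}$)
$\sqrt{-1637 + N{\left(r \right)}} = \sqrt{-1637 + i \sqrt{41}}$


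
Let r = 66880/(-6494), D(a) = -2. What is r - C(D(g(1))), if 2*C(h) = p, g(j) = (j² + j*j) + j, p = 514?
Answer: -867919/3247 ≈ -267.30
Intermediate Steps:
g(j) = j + 2*j² (g(j) = (j² + j²) + j = 2*j² + j = j + 2*j²)
C(h) = 257 (C(h) = (½)*514 = 257)
r = -33440/3247 (r = 66880*(-1/6494) = -33440/3247 ≈ -10.299)
r - C(D(g(1))) = -33440/3247 - 1*257 = -33440/3247 - 257 = -867919/3247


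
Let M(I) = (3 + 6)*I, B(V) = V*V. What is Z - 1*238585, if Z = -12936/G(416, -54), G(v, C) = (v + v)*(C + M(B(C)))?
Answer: -216616093739/907920 ≈ -2.3859e+5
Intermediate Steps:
B(V) = V²
M(I) = 9*I
G(v, C) = 2*v*(C + 9*C²) (G(v, C) = (v + v)*(C + 9*C²) = (2*v)*(C + 9*C²) = 2*v*(C + 9*C²))
Z = -539/907920 (Z = -12936*(-1/(44928*(1 + 9*(-54)))) = -12936*(-1/(44928*(1 - 486))) = -12936/(2*(-54)*416*(-485)) = -12936/21790080 = -12936*1/21790080 = -539/907920 ≈ -0.00059366)
Z - 1*238585 = -539/907920 - 1*238585 = -539/907920 - 238585 = -216616093739/907920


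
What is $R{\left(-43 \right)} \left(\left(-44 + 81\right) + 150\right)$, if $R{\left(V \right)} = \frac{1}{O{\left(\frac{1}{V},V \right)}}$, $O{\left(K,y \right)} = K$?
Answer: $-8041$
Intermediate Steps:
$R{\left(V \right)} = V$ ($R{\left(V \right)} = \frac{1}{\frac{1}{V}} = V$)
$R{\left(-43 \right)} \left(\left(-44 + 81\right) + 150\right) = - 43 \left(\left(-44 + 81\right) + 150\right) = - 43 \left(37 + 150\right) = \left(-43\right) 187 = -8041$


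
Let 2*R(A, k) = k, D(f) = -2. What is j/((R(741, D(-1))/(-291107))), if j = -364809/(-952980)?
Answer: 35399484521/317660 ≈ 1.1144e+5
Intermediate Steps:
j = 121603/317660 (j = -364809*(-1/952980) = 121603/317660 ≈ 0.38281)
R(A, k) = k/2
j/((R(741, D(-1))/(-291107))) = 121603/(317660*((((1/2)*(-2))/(-291107)))) = 121603/(317660*((-1*(-1/291107)))) = 121603/(317660*(1/291107)) = (121603/317660)*291107 = 35399484521/317660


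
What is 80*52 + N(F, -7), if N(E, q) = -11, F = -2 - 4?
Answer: 4149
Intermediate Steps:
F = -6
80*52 + N(F, -7) = 80*52 - 11 = 4160 - 11 = 4149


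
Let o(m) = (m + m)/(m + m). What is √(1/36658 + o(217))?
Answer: √1343845622/36658 ≈ 1.0000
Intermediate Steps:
o(m) = 1 (o(m) = (2*m)/((2*m)) = (2*m)*(1/(2*m)) = 1)
√(1/36658 + o(217)) = √(1/36658 + 1) = √(36659/36658) = √1343845622/36658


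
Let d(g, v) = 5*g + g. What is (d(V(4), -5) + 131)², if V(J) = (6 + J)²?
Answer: 534361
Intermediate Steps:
d(g, v) = 6*g
(d(V(4), -5) + 131)² = (6*(6 + 4)² + 131)² = (6*10² + 131)² = (6*100 + 131)² = (600 + 131)² = 731² = 534361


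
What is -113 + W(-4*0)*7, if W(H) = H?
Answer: -113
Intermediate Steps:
-113 + W(-4*0)*7 = -113 - 4*0*7 = -113 + 0*7 = -113 + 0 = -113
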